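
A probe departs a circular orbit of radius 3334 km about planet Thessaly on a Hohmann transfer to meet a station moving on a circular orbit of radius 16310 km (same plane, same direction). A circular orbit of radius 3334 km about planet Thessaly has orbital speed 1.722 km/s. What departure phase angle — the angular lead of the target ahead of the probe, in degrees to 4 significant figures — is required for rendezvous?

From the circular-orbit relation v² = μ/r at r = 3334 km: μ = v²r = (1.722)² × 3334 = 9886.26 km³/s².
Transfer-ellipse semi-major axis a_t = (r₁ + r₂)/2 = (3334 + 16310)/2 = 9822 km.
The half-period of the transfer ellipse is t = π√(a_t³/μ) = 30756 s.
Target angular speed ω₂ = √(μ/r₂³) = 4.7735×10^-5 rad/s.
Angle swept by the target during transfer: ω₂·t = 1.4681 rad = 84.12°.
The probe traverses 180° on the transfer ellipse, so the target must lead by 180° − 84.12° = 95.88°.

φ = 95.88°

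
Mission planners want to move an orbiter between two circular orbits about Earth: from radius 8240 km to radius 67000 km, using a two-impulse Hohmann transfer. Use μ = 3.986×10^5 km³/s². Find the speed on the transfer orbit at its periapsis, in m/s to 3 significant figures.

v = 9280 m/s

The Hohmann ellipse has a_t = (r₁ + r₂)/2 = 37620 km.
The periapsis of the transfer ellipse is at r = 8240 km.
From the vis-viva equation, v = √[μ(2/r − 1/a_t)] = 9.282 km/s.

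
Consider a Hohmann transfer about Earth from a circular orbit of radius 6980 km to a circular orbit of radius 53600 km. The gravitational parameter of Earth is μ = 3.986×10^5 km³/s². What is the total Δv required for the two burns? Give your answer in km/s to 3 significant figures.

The Hohmann ellipse has a_t = (r₁ + r₂)/2 = 30290 km.
At r₁ the circular-orbit speed is v₁ = √(μ/r₁) = 7.55685 km/s.
Transfer-orbit speed at r₁ (vis-viva equation): v_p = √[μ(2/r₁ − 1/a_t)] = 10.0525 km/s.
First burn Δv₁ = |v_p − v₁| = 2.496 km/s.
At r₂, v₂ = √(μ/r₂) = 2.727 km/s.
Transfer-orbit speed at r₂: v_a = √[μ(2/r₂ − 1/a_t)] = 1.309 km/s.
Second burn Δv₂ = |v₂ − v_a| = 1.418 km/s.
Total Δv = Δv₁ + Δv₂ = 3.914 km/s.

Δv = 3.91 km/s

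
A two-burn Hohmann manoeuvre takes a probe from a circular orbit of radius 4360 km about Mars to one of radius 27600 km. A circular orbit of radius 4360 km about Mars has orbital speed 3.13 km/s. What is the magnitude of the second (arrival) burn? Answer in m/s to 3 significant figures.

Δv₂ = 594 m/s

From the circular-orbit relation v² = μ/r at r = 4360 km: μ = v²r = (3.13)² × 4360 = 42714.5 km³/s².
The Hohmann ellipse has a_t = (r₁ + r₂)/2 = 15980 km.
On the circular orbit at r = 27600 km, v_c = √(μ/r) = 1.244 km/s.
Vis-viva on the transfer ellipse at r = 27600 km gives v_t = √[μ(2/r − 1/a_t)] = 0.6498 km/s.
Δv₂ = |v_t − v_c| = |0.6498 − 1.244| = 0.5942 km/s.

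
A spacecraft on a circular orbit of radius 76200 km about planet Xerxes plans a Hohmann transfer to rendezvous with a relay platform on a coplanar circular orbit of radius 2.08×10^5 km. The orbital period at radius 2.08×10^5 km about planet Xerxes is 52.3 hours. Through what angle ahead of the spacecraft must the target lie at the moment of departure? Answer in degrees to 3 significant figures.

From Kepler's third law T² = 4π²r³/μ at r = 2.08×10^5 km, T = 52.3 hours = 52.3 × 3600 s = 1.8828×10^5 s: μ = 4π²r³/T² = 1.00217×10^7 km³/s².
The Hohmann ellipse has a_t = (r₁ + r₂)/2 = 1.421×10^5 km.
Transfer time t = π√(a_t³/μ) = 53160 s.
The target's mean motion on its circular orbit is ω₂ = √(μ/r₂³) = 3.337×10^-5 rad/s.
Angle swept by the target during transfer: ω₂·t = 1.774 rad = 101.6°.
Arrival is 180° from departure on the ellipse, so φ = 180° − 101.6° = 78.4°.

φ = 78.4°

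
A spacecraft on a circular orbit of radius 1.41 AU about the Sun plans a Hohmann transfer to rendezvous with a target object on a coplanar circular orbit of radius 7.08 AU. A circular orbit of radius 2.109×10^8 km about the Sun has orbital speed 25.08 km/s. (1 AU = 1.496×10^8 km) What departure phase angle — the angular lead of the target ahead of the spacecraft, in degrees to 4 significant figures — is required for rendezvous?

From the circular-orbit relation v² = μ/r at r = 2.109×10^8 km: μ = v²r = (25.08)² × 2.109×10^8 = 1.32657×10^11 km³/s².
In km: r₁ = 1.41 × 1.496×10^8 = 2.10936×10^8 km; r₂ = 7.08 × 1.496×10^8 = 1.059168×10^9 km.
Transfer-ellipse semi-major axis a_t = (r₁ + r₂)/2 = (2.10936×10^8 + 1.059168×10^9)/2 = 6.35052×10^8 km.
The half-period of the transfer ellipse is t = π√(a_t³/μ) = 1.3804×10^8 s.
The target's mean motion on its circular orbit is ω₂ = √(μ/r₂³) = 1.0566×10^-8 rad/s.
Angle swept by the target during transfer: ω₂·t = 1.4585 rad = 83.57°.
Arrival is 180° from departure on the ellipse, so φ = 180° − 83.57° = 96.43°.

φ = 96.43°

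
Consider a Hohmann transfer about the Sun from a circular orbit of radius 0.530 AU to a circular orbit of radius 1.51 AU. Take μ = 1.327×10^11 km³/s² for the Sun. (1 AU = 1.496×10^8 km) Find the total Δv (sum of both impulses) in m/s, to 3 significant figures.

Δv = 15600 m/s

In km: r₁ = 0.530 × 1.496×10^8 = 7.9288×10^7 km; r₂ = 1.51 × 1.496×10^8 = 2.25896×10^8 km.
The Hohmann ellipse has a_t = (r₁ + r₂)/2 = 1.52592×10^8 km.
At r₁ the circular-orbit speed is v₁ = √(μ/r₁) = 40.910 km/s.
On the transfer ellipse at r₁, vis-viva gives v_p = √[μ(2/r₁ − 1/a_t)] = 49.776 km/s.
First burn Δv₁ = |v_p − v₁| = 8.866 km/s.
At r₂, v₂ = √(μ/r₂) = 24.237 km/s.
Transfer-orbit speed at r₂: v_a = √[μ(2/r₂ − 1/a_t)] = 17.471 km/s.
Second burn Δv₂ = |v₂ − v_a| = 6.766 km/s.
Total Δv = Δv₁ + Δv₂ = 15.63 km/s.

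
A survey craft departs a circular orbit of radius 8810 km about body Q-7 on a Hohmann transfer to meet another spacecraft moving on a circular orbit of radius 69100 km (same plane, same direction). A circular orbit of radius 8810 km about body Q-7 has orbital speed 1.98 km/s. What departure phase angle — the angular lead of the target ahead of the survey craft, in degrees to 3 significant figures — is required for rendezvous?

φ = 104°

From the circular-orbit relation v² = μ/r at r = 8810 km: μ = v²r = (1.98)² × 8810 = 34538.7 km³/s².
The Hohmann ellipse has a_t = (r₁ + r₂)/2 = 38955 km.
Transfer time t = π√(a_t³/μ) = 1.29970×10^5 s.
The target's mean motion on its circular orbit is ω₂ = √(μ/r₂³) = 1.02314×10^-5 rad/s.
Angle swept by the target during transfer: ω₂·t = 1.3298 rad = 76.19°.
The survey craft traverses 180° on the transfer ellipse, so the target must lead by 180° − 76.19° = 104°.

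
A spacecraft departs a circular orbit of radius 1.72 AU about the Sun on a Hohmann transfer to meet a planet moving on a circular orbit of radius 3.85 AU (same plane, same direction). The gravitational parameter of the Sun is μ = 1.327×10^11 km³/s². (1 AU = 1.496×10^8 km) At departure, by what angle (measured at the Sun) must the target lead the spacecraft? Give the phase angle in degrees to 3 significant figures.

φ = 69.3°

In km: r₁ = 1.72 × 1.496×10^8 = 2.57312×10^8 km; r₂ = 3.85 × 1.496×10^8 = 5.7596×10^8 km.
The Hohmann ellipse has a_t = (r₁ + r₂)/2 = 4.16636×10^8 km.
The half-period of the transfer ellipse is t = π√(a_t³/μ) = 7.3341×10^7 s.
Target angular speed ω₂ = √(μ/r₂³) = 2.6354×10^-8 rad/s.
Angle swept by the target during transfer: ω₂·t = 1.9328 rad = 110.7°.
Arrival is 180° from departure on the ellipse, so φ = 180° − 110.7° = 69.3°.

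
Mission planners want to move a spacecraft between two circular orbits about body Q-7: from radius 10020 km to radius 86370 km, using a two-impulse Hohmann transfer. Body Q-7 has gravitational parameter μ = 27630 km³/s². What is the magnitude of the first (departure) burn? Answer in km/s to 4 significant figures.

Δv₁ = 0.5624 km/s

Semi-major axis of the transfer orbit: a_t = (10020 + 86370)/2 = 48195 km.
Circular speed at r = 10020 km: v_c = √(μ/r) = 1.6606 km/s.
Vis-viva on the transfer ellipse at r = 10020 km gives v_t = √[μ(2/r − 1/a_t)] = 2.2230 km/s.
Δv₁ = |v_t − v_c| = |2.2230 − 1.6606| = 0.5624 km/s.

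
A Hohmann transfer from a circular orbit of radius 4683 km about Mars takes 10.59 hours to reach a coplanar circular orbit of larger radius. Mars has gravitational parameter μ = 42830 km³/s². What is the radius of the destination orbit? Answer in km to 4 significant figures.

Transfer time t = 10.59 hours = 38124 s, and t = π√(a_t³/μ).
So a_t = (μ t²/π²)^(1/3) = (42830 × (38124)² / π²)^(1/3) = 18476 km.
Since a_t = (r₁ + r₂)/2, r₂ = 2a_t − r₁ = 2×18476 − 4683 = 32269 km.

r₂ = 32270 km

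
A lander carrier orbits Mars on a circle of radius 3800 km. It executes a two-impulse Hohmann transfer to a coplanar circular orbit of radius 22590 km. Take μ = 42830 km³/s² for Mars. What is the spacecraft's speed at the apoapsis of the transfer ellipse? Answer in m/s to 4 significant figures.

v = 738.9 m/s

The Hohmann ellipse has a_t = (r₁ + r₂)/2 = 13195 km.
At apoapsis, r = 22590 km.
Applying v² = μ(2/r − 1/a_t): v = 0.7389 km/s.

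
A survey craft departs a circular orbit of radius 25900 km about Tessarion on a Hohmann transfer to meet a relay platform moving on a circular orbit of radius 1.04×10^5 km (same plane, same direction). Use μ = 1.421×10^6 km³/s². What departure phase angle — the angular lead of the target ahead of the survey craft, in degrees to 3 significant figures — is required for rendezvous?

φ = 91.2°

The Hohmann ellipse has a_t = (r₁ + r₂)/2 = 64950 km.
The half-period of the transfer ellipse is t = π√(a_t³/μ) = 43624 s.
Target angular speed ω₂ = √(μ/r₂³) = 3.5542×10^-5 rad/s.
Angle swept by the target during transfer: ω₂·t = 1.5505 rad = 88.84°.
Arrival is 180° from departure on the ellipse, so φ = 180° − 88.84° = 91.2°.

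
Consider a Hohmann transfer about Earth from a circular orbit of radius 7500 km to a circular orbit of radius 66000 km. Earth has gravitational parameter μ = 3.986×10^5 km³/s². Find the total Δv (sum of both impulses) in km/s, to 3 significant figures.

Semi-major axis of the transfer orbit: a_t = (7500 + 66000)/2 = 36750 km.
Circular speed at r₁: v₁ = √(μ/r₁) = √(3.986×10^5/7500) = 7.290 km/s.
Transfer-orbit speed at r₁ (vis-viva): v_p = √[μ(2/r₁ − 1/a_t)] = 9.770 km/s.
First burn Δv₁ = |v_p − v₁| = 2.480 km/s.
Circular speed at r₂: v₂ = √(μ/r₂) = 2.4575 km/s.
Transfer-orbit speed at r₂: v_a = √[μ(2/r₂ − 1/a_t)] = 1.1102 km/s.
Second burn Δv₂ = |v₂ − v_a| = 1.347 km/s.
Total Δv = Δv₁ + Δv₂ = 3.827 km/s.

Δv = 3.83 km/s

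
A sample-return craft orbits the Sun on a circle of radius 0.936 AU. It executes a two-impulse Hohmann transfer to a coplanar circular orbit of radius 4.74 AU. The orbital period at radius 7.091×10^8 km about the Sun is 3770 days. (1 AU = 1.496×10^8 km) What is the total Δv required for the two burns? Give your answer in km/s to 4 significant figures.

From Kepler's third law T² = 4π²r³/μ at r = 7.091×10^8 km, T = 3770 days = 3770 × 86400 s = 3.25728×10^8 s: μ = 4π²r³/T² = 1.32670×10^11 km³/s².
In km: r₁ = 0.936 × 1.496×10^8 = 1.400256×10^8 km; r₂ = 4.74 × 1.496×10^8 = 7.09104×10^8 km.
Transfer-ellipse semi-major axis a_t = (r₁ + r₂)/2 = (1.400256×10^8 + 7.09104×10^8)/2 = 4.245648×10^8 km.
At r₁ the circular-orbit speed is v₁ = √(μ/r₁) = 30.781 km/s.
Transfer-orbit speed at r₁ (vis-viva equation): v_p = √[μ(2/r₁ − 1/a_t)] = 39.780 km/s.
First burn Δv₁ = |v_p − v₁| = 8.999 km/s.
At r₂, v₂ = √(μ/r₂) = 13.678 km/s.
Transfer-orbit speed at r₂: v_a = √[μ(2/r₂ − 1/a_t)] = 7.8553 km/s.
Second burn Δv₂ = |v₂ − v_a| = 5.823 km/s.
Total Δv = Δv₁ + Δv₂ = 14.82 km/s.

Δv = 14.82 km/s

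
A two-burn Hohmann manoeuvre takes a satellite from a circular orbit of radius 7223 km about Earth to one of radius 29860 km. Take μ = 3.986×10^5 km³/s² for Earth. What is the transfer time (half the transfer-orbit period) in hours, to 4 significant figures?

t = 3.490 hours

Semi-major axis of the transfer orbit: a_t = (7223 + 29860)/2 = 18541.5 km.
By Kepler's third law the transfer-orbit period is T = 2π√(a_t³/μ), so t = T/2 = 12563 s.
Converting: 12563 s ÷ 3600 s/hour = 3.490 hours.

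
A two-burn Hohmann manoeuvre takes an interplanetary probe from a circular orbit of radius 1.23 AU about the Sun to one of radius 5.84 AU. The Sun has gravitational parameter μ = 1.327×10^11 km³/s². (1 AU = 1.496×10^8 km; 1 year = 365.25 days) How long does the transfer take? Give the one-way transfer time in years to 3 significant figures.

In km: r₁ = 1.23 × 1.496×10^8 = 1.84008×10^8 km; r₂ = 5.84 × 1.496×10^8 = 8.73664×10^8 km.
Transfer-ellipse semi-major axis a_t = (r₁ + r₂)/2 = (1.84008×10^8 + 8.73664×10^8)/2 = 5.28836×10^8 km.
By Kepler's third law the transfer-orbit period is T = 2π√(a_t³/μ), so t = T/2 = 1.049×10^8 s.
Converting: 1.049×10^8 s ÷ 3.15576×10^7 s/year (365.25 × 86400) = 3.32 years.

t = 3.32 years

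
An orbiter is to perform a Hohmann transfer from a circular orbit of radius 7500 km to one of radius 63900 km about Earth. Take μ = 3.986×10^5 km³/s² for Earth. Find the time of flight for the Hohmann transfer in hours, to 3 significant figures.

The Hohmann ellipse has a_t = (r₁ + r₂)/2 = 35700 km.
By Kepler's third law the transfer-orbit period is T = 2π√(a_t³/μ), so t = T/2 = 33560 s.
Converting: 33560 s ÷ 3600 s/hour = 9.32 hours.

t = 9.32 hours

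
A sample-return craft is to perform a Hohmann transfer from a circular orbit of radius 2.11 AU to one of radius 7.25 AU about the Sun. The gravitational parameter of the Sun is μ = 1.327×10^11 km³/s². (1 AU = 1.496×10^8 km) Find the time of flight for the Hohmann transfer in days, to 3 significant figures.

t = 1850 days

In km: r₁ = 2.11 × 1.496×10^8 = 3.15656×10^8 km; r₂ = 7.25 × 1.496×10^8 = 1.0846×10^9 km.
The Hohmann ellipse has a_t = (r₁ + r₂)/2 = 7.00128×10^8 km.
By Kepler's third law the transfer-orbit period is T = 2π√(a_t³/μ), so t = T/2 = 1.598×10^8 s.
Converting: 1.598×10^8 s ÷ 86400 s/day = 1850 days.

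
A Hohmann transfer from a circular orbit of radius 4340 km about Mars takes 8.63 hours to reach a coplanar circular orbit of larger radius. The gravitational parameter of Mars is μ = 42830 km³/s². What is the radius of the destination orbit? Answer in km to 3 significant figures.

r₂ = 27900 km

Transfer time t = 8.63 hours = 31068 s, and t = π√(a_t³/μ).
So a_t = (μ t²/π²)^(1/3) = (42830 × (31068)² / π²)^(1/3) = 16120 km.
Since a_t = (r₁ + r₂)/2, r₂ = 2a_t − r₁ = 2×16120 − 4340 = 27900 km.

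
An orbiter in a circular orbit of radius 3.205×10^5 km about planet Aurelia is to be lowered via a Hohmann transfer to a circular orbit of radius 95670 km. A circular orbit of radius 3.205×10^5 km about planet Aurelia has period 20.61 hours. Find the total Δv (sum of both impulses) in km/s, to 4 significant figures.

From Kepler's third law T² = 4π²r³/μ at r = 3.205×10^5 km, T = 20.61 hours = 20.61 × 3600 s = 74196 s: μ = 4π²r³/T² = 2.36093×10^8 km³/s².
The Hohmann ellipse has a_t = (r₁ + r₂)/2 = 2.08085×10^5 km.
Circular speed at r₁: v₁ = √(μ/r₁) = √(2.36093×10^8/3.205×10^5) = 27.1411 km/s.
On the transfer ellipse at r₁, vis-viva gives v_a = √[μ(2/r₁ − 1/a_t)] = 18.4033 km/s.
First burn Δv₁ = |v_a − v₁| = 8.7378 km/s.
At r₂, v₂ = √(μ/r₂) = 49.677 km/s.
Transfer-orbit speed at r₂: v_p = √[μ(2/r₂ − 1/a_t)] = 61.652 km/s.
Second burn Δv₂ = |v₂ − v_p| = 11.975 km/s.
Total Δv = Δv₁ + Δv₂ = 20.71 km/s.

Δv = 20.71 km/s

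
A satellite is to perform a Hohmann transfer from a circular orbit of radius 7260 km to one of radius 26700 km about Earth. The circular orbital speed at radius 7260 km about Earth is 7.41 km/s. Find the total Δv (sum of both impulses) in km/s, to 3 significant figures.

Δv = 3.22 km/s

From the circular-orbit relation v² = μ/r at r = 7260 km: μ = v²r = (7.41)² × 7260 = 3.98633×10^5 km³/s².
Semi-major axis of the transfer orbit: a_t = (7260 + 26700)/2 = 16980 km.
At r₁ the circular-orbit speed is v₁ = √(μ/r₁) = 7.410 km/s.
On the transfer ellipse at r₁, vis-viva gives v_p = √[μ(2/r₁ − 1/a_t)] = 9.292 km/s.
First burn Δv₁ = |v_p − v₁| = 1.882 km/s.
Circular speed at r₂: v₂ = √(μ/r₂) = 3.864 km/s.
Transfer-orbit speed at r₂: v_a = √[μ(2/r₂ − 1/a_t)] = 2.527 km/s.
Second burn Δv₂ = |v₂ − v_a| = 1.337 km/s.
Δv = Δv₁ + Δv₂ = 1.882 + 1.337 = 3.219 km/s.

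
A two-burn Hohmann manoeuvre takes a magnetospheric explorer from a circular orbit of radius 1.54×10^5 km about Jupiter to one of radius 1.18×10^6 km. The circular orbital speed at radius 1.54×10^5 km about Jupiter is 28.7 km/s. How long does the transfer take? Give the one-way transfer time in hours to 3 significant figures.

From the circular-orbit relation v² = μ/r at r = 1.54×10^5 km: μ = v²r = (28.7)² × 1.54×10^5 = 1.26848×10^8 km³/s².
Semi-major axis of the transfer orbit: a_t = (1.540×10^5 + 1.180×10^6)/2 = 6.670×10^5 km.
Transfer time t = π√(a_t³/μ) = π√((6.670×10^5)³ / 1.26848×10^8) = 1.519×10^5 s.
Converting: 1.519×10^5 s ÷ 3600 s/hour = 42.2 hours.

t = 42.2 hours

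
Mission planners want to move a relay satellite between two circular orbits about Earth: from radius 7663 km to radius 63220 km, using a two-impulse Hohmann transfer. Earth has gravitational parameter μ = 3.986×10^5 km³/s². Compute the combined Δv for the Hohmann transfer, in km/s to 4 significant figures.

Semi-major axis of the transfer orbit: a_t = (7663 + 63220)/2 = 35441.5 km.
At r₁ the circular-orbit speed is v₁ = √(μ/r₁) = 7.2122 km/s.
On the transfer ellipse at r₁, vis-viva gives v_p = √[μ(2/r₁ − 1/a_t)] = 9.6325 km/s.
First burn Δv₁ = |v_p − v₁| = 2.4203 km/s.
Circular speed at r₂: v₂ = √(μ/r₂) = 2.5110 km/s.
Transfer-orbit speed at r₂: v_a = √[μ(2/r₂ − 1/a_t)] = 1.1676 km/s.
Second burn Δv₂ = |v₂ − v_a| = 1.3434 km/s.
Δv = Δv₁ + Δv₂ = 2.4203 + 1.3434 = 3.764 km/s.

Δv = 3.764 km/s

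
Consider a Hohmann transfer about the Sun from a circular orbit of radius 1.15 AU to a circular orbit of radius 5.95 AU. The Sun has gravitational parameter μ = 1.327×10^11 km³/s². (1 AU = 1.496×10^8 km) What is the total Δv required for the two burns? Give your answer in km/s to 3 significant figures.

In km: r₁ = 1.15 × 1.496×10^8 = 1.7204×10^8 km; r₂ = 5.95 × 1.496×10^8 = 8.9012×10^8 km.
The Hohmann ellipse has a_t = (r₁ + r₂)/2 = 5.3108×10^8 km.
At r₁ the circular-orbit speed is v₁ = √(μ/r₁) = 27.7729 km/s.
On the transfer ellipse at r₁, v² = μ(2/r − 1/a) gives v_p = √[μ(2/r₁ − 1/a_t)] = 35.9555 km/s.
First burn Δv₁ = |v_p − v₁| = 8.183 km/s.
At r₂, v₂ = √(μ/r₂) = 12.20987 km/s.
Transfer-orbit speed at r₂: v_a = √[μ(2/r₂ − 1/a_t)] = 6.949378 km/s.
Second burn Δv₂ = |v₂ − v_a| = 5.260 km/s.
Total Δv = Δv₁ + Δv₂ = 13.44 km/s.

Δv = 13.4 km/s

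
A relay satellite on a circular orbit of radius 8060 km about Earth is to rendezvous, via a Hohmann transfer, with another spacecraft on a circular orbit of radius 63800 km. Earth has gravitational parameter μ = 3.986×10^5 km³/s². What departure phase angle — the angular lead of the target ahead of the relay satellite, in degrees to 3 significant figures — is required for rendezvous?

Transfer-ellipse semi-major axis a_t = (r₁ + r₂)/2 = (8060 + 63800)/2 = 35930 km.
The half-period of the transfer ellipse is t = π√(a_t³/μ) = 33890 s.
Target angular speed ω₂ = √(μ/r₂³) = 3.9178×10^-5 rad/s.
Angle swept by the target during transfer: ω₂·t = 1.3277 rad = 76.07°.
The relay satellite traverses 180° on the transfer ellipse, so the target must lead by 180° − 76.07° = 104°.

φ = 104°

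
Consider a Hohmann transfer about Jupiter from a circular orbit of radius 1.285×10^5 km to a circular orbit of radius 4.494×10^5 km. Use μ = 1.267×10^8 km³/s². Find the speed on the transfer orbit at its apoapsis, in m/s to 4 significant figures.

v = 11200 m/s

Semi-major axis of the transfer orbit: a_t = (1.285×10^5 + 4.494×10^5)/2 = 2.8895×10^5 km.
The apoapsis of the transfer ellipse is at r = 4.494×10^5 km.
Vis-viva: v = √[μ(2/r − 1/a_t)] = √[1.267×10^8 × (2/4.494×10^5 − 1/2.8895×10^5)] = 11.20 km/s.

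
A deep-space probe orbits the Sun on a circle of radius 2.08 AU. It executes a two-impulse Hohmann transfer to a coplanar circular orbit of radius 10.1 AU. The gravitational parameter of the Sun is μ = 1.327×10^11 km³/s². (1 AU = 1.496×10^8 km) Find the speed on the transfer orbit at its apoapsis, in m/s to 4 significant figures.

In km: r₁ = 2.08 × 1.496×10^8 = 3.11168×10^8 km; r₂ = 10.1 × 1.496×10^8 = 1.51096×10^9 km.
Transfer-ellipse semi-major axis a_t = (r₁ + r₂)/2 = (3.11168×10^8 + 1.51096×10^9)/2 = 9.11064×10^8 km.
The apoapsis of the transfer ellipse is at r = 1.51096×10^9 km.
Vis-viva: v = √[μ(2/r − 1/a_t)] = √[1.327×10^11 × (2/1.51096×10^9 − 1/9.11064×10^8)] = 5.477 km/s.

v = 5477 m/s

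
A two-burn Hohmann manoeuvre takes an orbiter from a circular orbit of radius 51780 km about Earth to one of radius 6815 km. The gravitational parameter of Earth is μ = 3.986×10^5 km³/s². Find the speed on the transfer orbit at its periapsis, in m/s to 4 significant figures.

Semi-major axis of the transfer orbit: a_t = (51780 + 6815)/2 = 29297.5 km.
The periapsis of the transfer ellipse is at r = 6815 km.
Applying v² = μ(2/r − 1/a_t): v = 10.17 km/s.

v = 10170 m/s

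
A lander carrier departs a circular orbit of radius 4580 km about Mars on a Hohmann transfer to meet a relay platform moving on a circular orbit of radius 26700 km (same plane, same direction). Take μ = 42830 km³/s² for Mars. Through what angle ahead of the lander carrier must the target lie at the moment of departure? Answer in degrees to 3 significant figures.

The Hohmann ellipse has a_t = (r₁ + r₂)/2 = 15640 km.
The half-period of the transfer ellipse is t = π√(a_t³/μ) = 29691 s.
Target angular speed ω₂ = √(μ/r₂³) = 4.7436×10^-5 rad/s.
Angle swept by the target during transfer: ω₂·t = 1.4084 rad = 80.70°.
Arrival is 180° from departure on the ellipse, so φ = 180° − 80.70° = 99.3°.

φ = 99.3°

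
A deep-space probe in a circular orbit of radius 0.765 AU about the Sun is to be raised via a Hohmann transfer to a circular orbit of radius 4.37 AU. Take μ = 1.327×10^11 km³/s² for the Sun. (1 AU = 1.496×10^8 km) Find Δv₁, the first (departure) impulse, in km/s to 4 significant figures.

In km: r₁ = 0.765 × 1.496×10^8 = 1.14444×10^8 km; r₂ = 4.37 × 1.496×10^8 = 6.53752×10^8 km.
Semi-major axis of the transfer orbit: a_t = (1.14444×10^8 + 6.53752×10^8)/2 = 3.84098×10^8 km.
Circular speed at r = 1.14444×10^8 km: v_c = √(μ/r) = 34.05 km/s.
Vis-viva on the transfer ellipse at r = 1.14444×10^8 km gives v_t = √[μ(2/r − 1/a_t)] = 44.42 km/s.
Δv₁ = |v_t − v_c| = |44.42 − 34.05| = 10.37 km/s.

Δv₁ = 10.37 km/s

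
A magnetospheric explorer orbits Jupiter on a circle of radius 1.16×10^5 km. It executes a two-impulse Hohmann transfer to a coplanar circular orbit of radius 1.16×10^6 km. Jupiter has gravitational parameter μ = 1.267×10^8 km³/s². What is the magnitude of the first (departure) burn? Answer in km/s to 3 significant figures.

Semi-major axis of the transfer orbit: a_t = (1.160×10^5 + 1.160×10^6)/2 = 6.380×10^5 km.
Circular speed at r = 1.160×10^5 km: v_c = √(μ/r) = 33.05 km/s.
Vis-viva on the transfer ellipse at r = 1.160×10^5 km gives v_t = √[μ(2/r − 1/a_t)] = 44.56 km/s.
Δv₁ = |v_t − v_c| = |44.56 − 33.05| = 11.51 km/s.

Δv₁ = 11.5 km/s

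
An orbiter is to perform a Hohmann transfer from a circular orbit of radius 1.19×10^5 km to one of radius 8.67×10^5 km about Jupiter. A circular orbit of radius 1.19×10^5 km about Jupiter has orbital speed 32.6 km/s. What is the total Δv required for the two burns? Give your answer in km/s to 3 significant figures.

Δv = 16.8 km/s

From the circular-orbit relation v² = μ/r at r = 1.19×10^5 km: μ = v²r = (32.6)² × 1.19×10^5 = 1.26468×10^8 km³/s².
Semi-major axis of the transfer orbit: a_t = (1.190×10^5 + 8.670×10^5)/2 = 4.930×10^5 km.
At r₁ the circular-orbit speed is v₁ = √(μ/r₁) = 32.600 km/s.
On the transfer ellipse at r₁, v² = μ(2/r − 1/a) gives v_p = √[μ(2/r₁ − 1/a_t)] = 43.232 km/s.
First burn Δv₁ = |v_p − v₁| = 10.632 km/s.
Circular speed at r₂: v₂ = √(μ/r₂) = 12.0776 km/s.
Transfer-orbit speed at r₂: v_a = √[μ(2/r₂ − 1/a_t)] = 5.93378 km/s.
Second burn Δv₂ = |v₂ − v_a| = 6.1438 km/s.
Δv = Δv₁ + Δv₂ = 10.632 + 6.1438 = 16.78 km/s.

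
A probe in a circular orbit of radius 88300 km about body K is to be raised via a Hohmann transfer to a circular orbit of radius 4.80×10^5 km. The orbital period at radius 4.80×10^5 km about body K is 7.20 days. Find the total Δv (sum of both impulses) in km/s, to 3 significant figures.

From Kepler's third law T² = 4π²r³/μ at r = 4.80×10^5 km, T = 7.20 days = 7.20 × 86400 s = 6.2208×10^5 s: μ = 4π²r³/T² = 1.12821×10^7 km³/s².
Semi-major axis of the transfer orbit: a_t = (88300 + 4.800×10^5)/2 = 2.8415×10^5 km.
At r₁ the circular-orbit speed is v₁ = √(μ/r₁) = 11.3036 km/s.
Transfer-orbit speed at r₁ (vis-viva equation): v_p = √[μ(2/r₁ − 1/a_t)] = 14.6914 km/s.
First burn Δv₁ = |v_p − v₁| = 3.3878 km/s.
Circular speed at r₂: v₂ = √(μ/r₂) = 4.8481 km/s.
Transfer-orbit speed at r₂: v_a = √[μ(2/r₂ − 1/a_t)] = 2.7026 km/s.
Second burn Δv₂ = |v₂ − v_a| = 2.1455 km/s.
Δv = Δv₁ + Δv₂ = 3.3878 + 2.1455 = 5.533 km/s.

Δv = 5.53 km/s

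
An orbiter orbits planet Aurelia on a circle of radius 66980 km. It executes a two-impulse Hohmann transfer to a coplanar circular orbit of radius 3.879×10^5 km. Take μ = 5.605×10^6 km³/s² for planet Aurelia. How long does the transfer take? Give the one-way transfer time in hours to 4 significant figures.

Transfer-ellipse semi-major axis a_t = (r₁ + r₂)/2 = (66980 + 3.879×10^5)/2 = 2.2744×10^5 km.
Transfer time t = π√(a_t³/μ) = π√((2.2744×10^5)³ / 5.605×10^6) = 1.4393×10^5 s.
Converting: 1.4393×10^5 s ÷ 3600 s/hour = 39.98 hours.

t = 39.98 hours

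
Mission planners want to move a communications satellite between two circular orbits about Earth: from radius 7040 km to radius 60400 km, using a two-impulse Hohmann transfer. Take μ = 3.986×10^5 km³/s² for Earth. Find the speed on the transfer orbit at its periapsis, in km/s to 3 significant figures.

v = 10.1 km/s

The Hohmann ellipse has a_t = (r₁ + r₂)/2 = 33720 km.
The periapsis of the transfer ellipse is at r = 7040 km.
Applying v² = μ(2/r − 1/a_t): v = 10.07 km/s.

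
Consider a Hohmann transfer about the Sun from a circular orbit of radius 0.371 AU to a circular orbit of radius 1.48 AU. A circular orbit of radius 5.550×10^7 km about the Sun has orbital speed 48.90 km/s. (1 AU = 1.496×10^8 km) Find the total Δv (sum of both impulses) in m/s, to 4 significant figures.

Δv = 21920 m/s

From the circular-orbit relation v² = μ/r at r = 5.550×10^7 km: μ = v²r = (48.90)² × 5.550×10^7 = 1.32712×10^11 km³/s².
In km: r₁ = 0.371 × 1.496×10^8 = 5.55016×10^7 km; r₂ = 1.48 × 1.496×10^8 = 2.21408×10^8 km.
Transfer-ellipse semi-major axis a_t = (r₁ + r₂)/2 = (5.55016×10^7 + 2.21408×10^8)/2 = 1.384548×10^8 km.
Circular speed at r₁: v₁ = √(μ/r₁) = √(1.32712×10^11/5.55016×10^7) = 48.90 km/s.
Transfer-orbit speed at r₁ (v² = μ(2/r − 1/a)): v_p = √[μ(2/r₁ − 1/a_t)] = 61.84 km/s.
First burn Δv₁ = |v_p − v₁| = 12.94 km/s.
Circular speed at r₂: v₂ = √(μ/r₂) = 24.483 km/s.
Transfer-orbit speed at r₂: v_a = √[μ(2/r₂ − 1/a_t)] = 15.501 km/s.
Second burn Δv₂ = |v₂ − v_a| = 8.982 km/s.
Total Δv = Δv₁ + Δv₂ = 21.92 km/s.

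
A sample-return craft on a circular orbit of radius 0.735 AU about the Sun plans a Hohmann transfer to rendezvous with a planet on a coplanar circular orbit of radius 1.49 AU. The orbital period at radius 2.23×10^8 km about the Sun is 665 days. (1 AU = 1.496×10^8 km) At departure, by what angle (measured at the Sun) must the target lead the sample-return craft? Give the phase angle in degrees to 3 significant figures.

φ = 63.9°

From Kepler's third law T² = 4π²r³/μ at r = 2.23×10^8 km, T = 665 days = 665 × 86400 s = 5.7456×10^7 s: μ = 4π²r³/T² = 1.32618×10^11 km³/s².
In km: r₁ = 0.735 × 1.496×10^8 = 1.09956×10^8 km; r₂ = 1.49 × 1.496×10^8 = 2.22904×10^8 km.
The Hohmann ellipse has a_t = (r₁ + r₂)/2 = 1.6643×10^8 km.
The half-period of the transfer ellipse is t = π√(a_t³/μ) = 1.8522×10^7 s.
The target's mean motion on its circular orbit is ω₂ = √(μ/r₂³) = 1.0943×10^-7 rad/s.
Angle swept by the target during transfer: ω₂·t = 2.027 rad = 116.1°.
The sample-return craft traverses 180° on the transfer ellipse, so the target must lead by 180° − 116.1° = 63.9°.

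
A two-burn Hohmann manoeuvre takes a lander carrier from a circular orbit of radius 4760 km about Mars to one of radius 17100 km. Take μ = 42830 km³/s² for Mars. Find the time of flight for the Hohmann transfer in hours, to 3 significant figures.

t = 4.82 hours

Transfer-ellipse semi-major axis a_t = (r₁ + r₂)/2 = (4760 + 17100)/2 = 10930 km.
By Kepler's third law the transfer-orbit period is T = 2π√(a_t³/μ), so t = T/2 = 17350 s.
Converting: 17350 s ÷ 3600 s/hour = 4.82 hours.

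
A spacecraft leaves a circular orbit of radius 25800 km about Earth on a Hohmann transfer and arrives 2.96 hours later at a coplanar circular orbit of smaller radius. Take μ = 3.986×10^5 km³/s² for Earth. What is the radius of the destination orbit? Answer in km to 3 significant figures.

Transfer time t = 2.96 hours = 10656 s, and t = π√(a_t³/μ).
So a_t = (μ t²/π²)^(1/3) = (3.986×10^5 × (10656)² / π²)^(1/3) = 16614 km.
Since a_t = (r₁ + r₂)/2, r₂ = 2a_t − r₁ = 2×16614 − 25800 = 7428 km.

r₂ = 7430 km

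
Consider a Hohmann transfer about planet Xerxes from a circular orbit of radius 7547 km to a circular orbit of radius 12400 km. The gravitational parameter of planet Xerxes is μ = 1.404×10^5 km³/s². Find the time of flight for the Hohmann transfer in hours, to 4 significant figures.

t = 2.320 hours

The Hohmann ellipse has a_t = (r₁ + r₂)/2 = 9973.5 km.
By Kepler's third law the transfer-orbit period is T = 2π√(a_t³/μ), so t = T/2 = 8351 s.
Converting: 8351 s ÷ 3600 s/hour = 2.320 hours.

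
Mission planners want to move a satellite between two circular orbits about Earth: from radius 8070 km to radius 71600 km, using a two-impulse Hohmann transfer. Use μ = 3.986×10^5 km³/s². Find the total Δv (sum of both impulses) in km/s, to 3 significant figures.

Δv = 3.69 km/s

Semi-major axis of the transfer orbit: a_t = (8070 + 71600)/2 = 39835 km.
Circular speed at r₁: v₁ = √(μ/r₁) = √(3.986×10^5/8070) = 7.0280 km/s.
On the transfer ellipse at r₁, vis-viva equation gives v_p = √[μ(2/r₁ − 1/a_t)] = 9.4223 km/s.
First burn Δv₁ = |v_p − v₁| = 2.3943 km/s.
At r₂, v₂ = √(μ/r₂) = 2.3595 km/s.
Transfer-orbit speed at r₂: v_a = √[μ(2/r₂ − 1/a_t)] = 1.0620 km/s.
Second burn Δv₂ = |v₂ − v_a| = 1.2975 km/s.
Total Δv = Δv₁ + Δv₂ = 3.692 km/s.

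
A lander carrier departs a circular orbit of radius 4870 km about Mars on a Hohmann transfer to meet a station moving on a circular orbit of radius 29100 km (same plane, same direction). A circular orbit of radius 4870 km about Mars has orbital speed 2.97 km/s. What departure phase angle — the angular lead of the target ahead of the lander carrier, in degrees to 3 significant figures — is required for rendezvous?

From the circular-orbit relation v² = μ/r at r = 4870 km: μ = v²r = (2.97)² × 4870 = 42957.8 km³/s².
The Hohmann ellipse has a_t = (r₁ + r₂)/2 = 16985 km.
Transfer time t = π√(a_t³/μ) = 33550 s.
Target angular speed ω₂ = √(μ/r₂³) = 4.175×10^-5 rad/s.
Angle swept by the target during transfer: ω₂·t = 1.401 rad = 80.27°.
The lander carrier traverses 180° on the transfer ellipse, so the target must lead by 180° − 80.27° = 99.7°.

φ = 99.7°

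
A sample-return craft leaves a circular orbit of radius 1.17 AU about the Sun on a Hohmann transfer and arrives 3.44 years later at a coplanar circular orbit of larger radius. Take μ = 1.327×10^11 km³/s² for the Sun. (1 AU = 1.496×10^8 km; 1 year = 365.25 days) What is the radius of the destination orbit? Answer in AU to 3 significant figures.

In km: r₁ = 1.17 × 1.496×10^8 = 1.75032×10^8 km.
Transfer time t = 3.44 years × 365.25 × 86400 s = 1.08558144×10^8 s, and t = π√(a_t³/μ).
So a_t = (μ t²/π²)^(1/3) = (1.327×10^11 × (1.08558144×10^8)² / π²)^(1/3) = 5.4113×10^8 km.
Since a_t = (r₁ + r₂)/2, r₂ = 2a_t − r₁ = 2×5.4113×10^8 − 1.75032×10^8 = 9.07228×10^8 km.
In AU: r₂ = 9.07228×10^8 / 1.496×10^8 = 6.06 AU.

r₂ = 6.06 AU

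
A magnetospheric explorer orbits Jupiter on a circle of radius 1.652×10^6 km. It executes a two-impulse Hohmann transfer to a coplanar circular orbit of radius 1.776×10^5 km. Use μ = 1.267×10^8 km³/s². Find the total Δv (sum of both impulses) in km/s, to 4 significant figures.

Δv = 14.08 km/s

The Hohmann ellipse has a_t = (r₁ + r₂)/2 = 9.148×10^5 km.
Circular speed at r₁: v₁ = √(μ/r₁) = √(1.267×10^8/1.652×10^6) = 8.758 km/s.
Transfer-orbit speed at r₁ (vis-viva equation): v_a = √[μ(2/r₁ − 1/a_t)] = 3.859 km/s.
First burn Δv₁ = |v_a − v₁| = 4.899 km/s.
At r₂, v₂ = √(μ/r₂) = 26.710 km/s.
Transfer-orbit speed at r₂: v_p = √[μ(2/r₂ − 1/a_t)] = 35.893 km/s.
Second burn Δv₂ = |v₂ − v_p| = 9.183 km/s.
Δv = Δv₁ + Δv₂ = 4.899 + 9.183 = 14.08 km/s.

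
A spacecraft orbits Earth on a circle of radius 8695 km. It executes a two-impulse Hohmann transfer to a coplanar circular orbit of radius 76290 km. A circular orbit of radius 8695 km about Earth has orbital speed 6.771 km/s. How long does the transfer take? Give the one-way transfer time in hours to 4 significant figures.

From the circular-orbit relation v² = μ/r at r = 8695 km: μ = v²r = (6.771)² × 8695 = 3.98635×10^5 km³/s².
The Hohmann ellipse has a_t = (r₁ + r₂)/2 = 42492.5 km.
Half the transfer-orbit period gives t = π√(a_t³/μ) = 43580 s.
Converting: 43580 s ÷ 3600 s/hour = 12.11 hours.

t = 12.11 hours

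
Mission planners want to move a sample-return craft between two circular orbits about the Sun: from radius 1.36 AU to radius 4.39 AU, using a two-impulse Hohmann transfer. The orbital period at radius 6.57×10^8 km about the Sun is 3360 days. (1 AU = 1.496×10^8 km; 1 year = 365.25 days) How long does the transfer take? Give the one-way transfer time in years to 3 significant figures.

From Kepler's third law T² = 4π²r³/μ at r = 6.57×10^8 km, T = 3360 days = 3360 × 86400 s = 2.90304×10^8 s: μ = 4π²r³/T² = 1.32846×10^11 km³/s².
In km: r₁ = 1.36 × 1.496×10^8 = 2.03456×10^8 km; r₂ = 4.39 × 1.496×10^8 = 6.56744×10^8 km.
Transfer-ellipse semi-major axis a_t = (r₁ + r₂)/2 = (2.03456×10^8 + 6.56744×10^8)/2 = 4.301×10^8 km.
Transfer time t = π√(a_t³/μ) = π√((4.301×10^8)³ / 1.32846×10^11) = 7.688×10^7 s.
Converting: 7.688×10^7 s ÷ 3.15576×10^7 s/year (365.25 × 86400) = 2.44 years.

t = 2.44 years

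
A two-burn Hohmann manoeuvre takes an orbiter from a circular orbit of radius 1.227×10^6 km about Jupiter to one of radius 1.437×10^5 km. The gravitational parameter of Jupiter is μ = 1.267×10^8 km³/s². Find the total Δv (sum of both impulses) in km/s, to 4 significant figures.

Δv = 15.55 km/s

The Hohmann ellipse has a_t = (r₁ + r₂)/2 = 6.8535×10^5 km.
At r₁ the circular-orbit speed is v₁ = √(μ/r₁) = 10.162 km/s.
On the transfer ellipse at r₁, v² = μ(2/r − 1/a) gives v_a = √[μ(2/r₁ − 1/a_t)] = 4.6531 km/s.
First burn Δv₁ = |v_a − v₁| = 5.509 km/s.
At r₂, v₂ = √(μ/r₂) = 29.69 km/s.
Transfer-orbit speed at r₂: v_p = √[μ(2/r₂ − 1/a_t)] = 39.73 km/s.
Second burn Δv₂ = |v₂ − v_p| = 10.04 km/s.
Total Δv = Δv₁ + Δv₂ = 15.55 km/s.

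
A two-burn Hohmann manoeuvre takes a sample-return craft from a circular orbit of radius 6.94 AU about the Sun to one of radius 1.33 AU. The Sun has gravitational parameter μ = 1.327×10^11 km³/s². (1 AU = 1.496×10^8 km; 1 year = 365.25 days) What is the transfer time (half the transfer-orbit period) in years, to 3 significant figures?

In km: r₁ = 6.94 × 1.496×10^8 = 1.038224×10^9 km; r₂ = 1.33 × 1.496×10^8 = 1.98968×10^8 km.
Semi-major axis of the transfer orbit: a_t = (1.038224×10^9 + 1.98968×10^8)/2 = 6.18596×10^8 km.
Half the transfer-orbit period gives t = π√(a_t³/μ) = 1.3269×10^8 s.
Converting: 1.3269×10^8 s ÷ 3.15576×10^7 s/year (365.25 × 86400) = 4.20 years.

t = 4.20 years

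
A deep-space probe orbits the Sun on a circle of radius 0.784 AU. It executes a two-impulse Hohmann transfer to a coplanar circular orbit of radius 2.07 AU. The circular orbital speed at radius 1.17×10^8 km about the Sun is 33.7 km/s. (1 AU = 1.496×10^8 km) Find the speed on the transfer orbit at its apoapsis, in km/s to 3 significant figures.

v = 15.4 km/s

From the circular-orbit relation v² = μ/r at r = 1.17×10^8 km: μ = v²r = (33.7)² × 1.17×10^8 = 1.32876×10^11 km³/s².
In km: r₁ = 0.784 × 1.496×10^8 = 1.172864×10^8 km; r₂ = 2.07 × 1.496×10^8 = 3.09672×10^8 km.
The Hohmann ellipse has a_t = (r₁ + r₂)/2 = 2.134792×10^8 km.
At apoapsis, r = 3.09672×10^8 km.
Applying v² = μ(2/r − 1/a_t): v = 15.35 km/s.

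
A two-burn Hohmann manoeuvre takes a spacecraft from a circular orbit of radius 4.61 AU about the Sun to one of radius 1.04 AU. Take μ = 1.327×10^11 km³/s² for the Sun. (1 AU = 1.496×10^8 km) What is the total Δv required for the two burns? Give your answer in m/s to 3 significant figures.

Δv = 13600 m/s

In km: r₁ = 4.61 × 1.496×10^8 = 6.89656×10^8 km; r₂ = 1.04 × 1.496×10^8 = 1.55584×10^8 km.
The Hohmann ellipse has a_t = (r₁ + r₂)/2 = 4.2262×10^8 km.
At r₁ the circular-orbit speed is v₁ = √(μ/r₁) = 13.871 km/s.
On the transfer ellipse at r₁, vis-viva gives v_a = √[μ(2/r₁ − 1/a_t)] = 8.4164 km/s.
First burn Δv₁ = |v_a − v₁| = 5.455 km/s.
Circular speed at r₂: v₂ = √(μ/r₂) = 29.2047 km/s.
Transfer-orbit speed at r₂: v_p = √[μ(2/r₂ − 1/a_t)] = 37.3073 km/s.
Second burn Δv₂ = |v₂ − v_p| = 8.103 km/s.
Δv = Δv₁ + Δv₂ = 5.455 + 8.103 = 13.56 km/s.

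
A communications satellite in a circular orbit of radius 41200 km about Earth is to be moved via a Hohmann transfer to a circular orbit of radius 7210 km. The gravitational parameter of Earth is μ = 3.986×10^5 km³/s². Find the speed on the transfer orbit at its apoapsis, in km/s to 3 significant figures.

Transfer-ellipse semi-major axis a_t = (r₁ + r₂)/2 = (41200 + 7210)/2 = 24205 km.
At apoapsis, r = 41200 km.
Vis-viva: v = √[μ(2/r − 1/a_t)] = √[3.986×10^5 × (2/41200 − 1/24205)] = 1.698 km/s.

v = 1.70 km/s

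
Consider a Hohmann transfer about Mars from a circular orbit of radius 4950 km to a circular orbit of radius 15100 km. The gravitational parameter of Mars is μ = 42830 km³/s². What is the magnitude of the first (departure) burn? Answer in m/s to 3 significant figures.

The Hohmann ellipse has a_t = (r₁ + r₂)/2 = 10025 km.
Circular speed at r = 4950 km: v_c = √(μ/r) = 2.9415 km/s.
Vis-viva on the transfer ellipse at r = 4950 km gives v_t = √[μ(2/r − 1/a_t)] = 3.6101 km/s.
Δv₁ = |v_t − v_c| = |3.6101 − 2.9415| = 0.6686 km/s.

Δv₁ = 669 m/s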